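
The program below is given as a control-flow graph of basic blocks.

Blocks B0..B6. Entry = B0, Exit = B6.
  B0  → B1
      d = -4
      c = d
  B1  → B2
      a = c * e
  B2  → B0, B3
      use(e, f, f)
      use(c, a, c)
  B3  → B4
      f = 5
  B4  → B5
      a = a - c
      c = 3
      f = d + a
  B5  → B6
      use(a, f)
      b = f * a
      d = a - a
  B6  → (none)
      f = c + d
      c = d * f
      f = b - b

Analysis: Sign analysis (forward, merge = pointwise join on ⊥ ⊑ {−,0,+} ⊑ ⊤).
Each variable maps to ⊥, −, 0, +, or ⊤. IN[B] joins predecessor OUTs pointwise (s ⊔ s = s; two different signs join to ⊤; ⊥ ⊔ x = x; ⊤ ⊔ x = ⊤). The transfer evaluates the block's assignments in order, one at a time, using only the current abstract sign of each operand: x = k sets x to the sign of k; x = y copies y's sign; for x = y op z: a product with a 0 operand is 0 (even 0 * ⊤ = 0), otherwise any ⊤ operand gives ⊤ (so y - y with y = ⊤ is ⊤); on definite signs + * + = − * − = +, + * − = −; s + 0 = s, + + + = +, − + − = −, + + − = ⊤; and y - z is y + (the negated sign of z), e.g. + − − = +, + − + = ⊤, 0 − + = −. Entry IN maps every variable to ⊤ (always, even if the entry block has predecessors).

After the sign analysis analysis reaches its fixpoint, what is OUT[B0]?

Converged values:
  B0: | IN=(all ⊤) | OUT={c:-, d:-; rest ⊤}
  B1: | IN={c:-, d:-; rest ⊤} | OUT={c:-, d:-; rest ⊤}
  B2: | IN={c:-, d:-; rest ⊤} | OUT={c:-, d:-; rest ⊤}
  B3: | IN={c:-, d:-; rest ⊤} | OUT={c:-, d:-, f:+; rest ⊤}
  B4: | IN={c:-, d:-, f:+; rest ⊤} | OUT={c:+, d:-; rest ⊤}
  B5: | IN={c:+, d:-; rest ⊤} | OUT={c:+; rest ⊤}
  B6: | IN={c:+; rest ⊤} | OUT=(all ⊤)

Merge at B0 (entry node, so the boundary value (all ⊤) is joined with the incoming edge(s)): IN[B0] = (all ⊤) ⊔ OUT[B2] = {a: ⊤, b: ⊤, c: ⊤, d: ⊤, e: ⊤, f: ⊤}
Applying B0's transfer function to that IN value gives OUT[B0] (row B0 above).

Answer: {a: ⊤, b: ⊤, c: -, d: -, e: ⊤, f: ⊤}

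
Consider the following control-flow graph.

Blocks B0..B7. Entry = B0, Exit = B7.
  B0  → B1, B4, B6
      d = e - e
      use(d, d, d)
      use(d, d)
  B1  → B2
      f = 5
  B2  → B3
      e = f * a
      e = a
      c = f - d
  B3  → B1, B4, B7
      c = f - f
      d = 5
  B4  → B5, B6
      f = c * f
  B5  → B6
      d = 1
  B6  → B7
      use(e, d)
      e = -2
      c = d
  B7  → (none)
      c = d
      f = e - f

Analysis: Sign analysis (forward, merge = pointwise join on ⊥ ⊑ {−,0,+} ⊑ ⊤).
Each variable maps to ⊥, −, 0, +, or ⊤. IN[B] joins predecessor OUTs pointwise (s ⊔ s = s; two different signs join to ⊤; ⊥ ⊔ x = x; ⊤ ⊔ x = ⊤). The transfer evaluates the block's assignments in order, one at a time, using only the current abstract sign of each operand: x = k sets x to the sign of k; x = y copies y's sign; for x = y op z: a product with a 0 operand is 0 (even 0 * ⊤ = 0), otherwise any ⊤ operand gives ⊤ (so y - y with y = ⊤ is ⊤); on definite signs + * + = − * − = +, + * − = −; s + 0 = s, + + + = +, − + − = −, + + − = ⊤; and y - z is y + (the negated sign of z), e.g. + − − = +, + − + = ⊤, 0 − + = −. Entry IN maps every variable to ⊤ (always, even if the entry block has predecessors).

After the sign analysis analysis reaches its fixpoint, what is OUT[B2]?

Fixpoint table:
  B0: | IN=(all ⊤) | OUT=(all ⊤)
  B1: | IN=(all ⊤) | OUT={f:+; rest ⊤}
  B2: | IN={f:+; rest ⊤} | OUT={f:+; rest ⊤}
  B3: | IN={f:+; rest ⊤} | OUT={d:+, f:+; rest ⊤}
  B4: | IN=(all ⊤) | OUT=(all ⊤)
  B5: | IN=(all ⊤) | OUT={d:+; rest ⊤}
  B6: | IN=(all ⊤) | OUT={e:-; rest ⊤}
  B7: | IN=(all ⊤) | OUT=(all ⊤)

Merge at B2: IN[B2] = OUT[B1] = {a: ⊤, b: ⊤, c: ⊤, d: ⊤, e: ⊤, f: +}
Applying B2's transfer function to that IN value gives OUT[B2] (row B2 above).

Answer: {a: ⊤, b: ⊤, c: ⊤, d: ⊤, e: ⊤, f: +}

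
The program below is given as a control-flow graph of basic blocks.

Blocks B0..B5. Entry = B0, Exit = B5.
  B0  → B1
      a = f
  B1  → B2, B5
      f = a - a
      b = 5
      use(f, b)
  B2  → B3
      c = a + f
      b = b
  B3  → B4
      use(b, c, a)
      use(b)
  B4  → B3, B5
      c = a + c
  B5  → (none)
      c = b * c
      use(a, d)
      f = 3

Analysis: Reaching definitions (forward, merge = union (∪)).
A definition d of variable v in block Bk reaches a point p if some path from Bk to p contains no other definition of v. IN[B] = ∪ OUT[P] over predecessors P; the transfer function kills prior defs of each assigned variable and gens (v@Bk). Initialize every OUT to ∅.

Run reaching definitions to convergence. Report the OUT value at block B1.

Fixpoint table:
  B0:  IN={}  OUT={a@B0}
  B1:  IN={a@B0}  OUT={a@B0, b@B1, f@B1}
  B2:  IN={a@B0, b@B1, f@B1}  OUT={a@B0, b@B2, c@B2, f@B1}
  B3:  IN={a@B0, b@B2, c@B2, c@B4, f@B1}  OUT={a@B0, b@B2, c@B2, c@B4, f@B1}
  B4:  IN={a@B0, b@B2, c@B2, c@B4, f@B1}  OUT={a@B0, b@B2, c@B4, f@B1}
  B5:  IN={a@B0, b@B1, b@B2, c@B4, f@B1}  OUT={a@B0, b@B1, b@B2, c@B5, f@B5}

Merge at B1: IN[B1] = OUT[B0] = {a@B0}
Applying B1's transfer function to that IN value gives OUT[B1] (row B1 above).

Answer: {a@B0, b@B1, f@B1}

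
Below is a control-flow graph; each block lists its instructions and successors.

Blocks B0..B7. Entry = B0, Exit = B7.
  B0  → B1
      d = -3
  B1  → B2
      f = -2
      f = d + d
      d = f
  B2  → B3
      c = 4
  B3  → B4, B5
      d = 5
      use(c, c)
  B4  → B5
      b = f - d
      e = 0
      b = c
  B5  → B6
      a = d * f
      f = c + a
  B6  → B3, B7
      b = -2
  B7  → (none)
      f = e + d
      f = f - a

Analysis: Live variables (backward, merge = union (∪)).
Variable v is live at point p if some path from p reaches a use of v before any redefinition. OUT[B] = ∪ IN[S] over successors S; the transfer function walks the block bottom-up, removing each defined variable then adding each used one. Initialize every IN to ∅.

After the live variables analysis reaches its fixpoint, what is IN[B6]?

Answer: {a, c, d, e, f}

Trace:
Fixpoint table:
  B0:   IN={e}   OUT={d, e}
  B1:   IN={d, e}   OUT={e, f}
  B2:   IN={e, f}   OUT={c, e, f}
  B3:   IN={c, e, f}   OUT={c, d, e, f}
  B4:   IN={c, d, f}   OUT={c, d, e, f}
  B5:   IN={c, d, e, f}   OUT={a, c, d, e, f}
  B6:   IN={a, c, d, e, f}   OUT={a, c, d, e, f}
  B7:   IN={a, d, e}   OUT={}

Merge at B6: OUT[B6] = IN[B3] ⊔ IN[B7] = {a, c, d, e, f}
Applying B6's transfer function to that OUT value gives IN[B6] (row B6 above).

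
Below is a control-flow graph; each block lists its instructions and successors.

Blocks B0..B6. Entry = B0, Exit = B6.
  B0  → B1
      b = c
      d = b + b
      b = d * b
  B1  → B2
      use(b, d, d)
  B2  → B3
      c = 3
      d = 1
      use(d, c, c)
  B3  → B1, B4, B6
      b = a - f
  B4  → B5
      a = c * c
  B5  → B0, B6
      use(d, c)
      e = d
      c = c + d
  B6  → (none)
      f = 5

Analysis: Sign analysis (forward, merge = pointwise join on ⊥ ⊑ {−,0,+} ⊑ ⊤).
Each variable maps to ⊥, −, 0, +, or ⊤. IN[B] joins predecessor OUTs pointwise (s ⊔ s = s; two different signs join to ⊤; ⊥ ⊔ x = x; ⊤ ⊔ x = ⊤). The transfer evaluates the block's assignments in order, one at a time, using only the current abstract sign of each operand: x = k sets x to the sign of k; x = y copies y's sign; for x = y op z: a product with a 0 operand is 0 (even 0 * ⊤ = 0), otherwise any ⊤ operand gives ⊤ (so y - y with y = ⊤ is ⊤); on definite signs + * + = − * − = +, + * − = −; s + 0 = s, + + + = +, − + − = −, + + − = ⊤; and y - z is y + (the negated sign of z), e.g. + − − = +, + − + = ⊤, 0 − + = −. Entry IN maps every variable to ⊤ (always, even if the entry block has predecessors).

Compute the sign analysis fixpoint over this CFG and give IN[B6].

Answer: {a: ⊤, b: ⊤, c: +, d: +, e: ⊤, f: ⊤}

Working:
Fixpoint table:
  B0:   IN=(all ⊤)   OUT=(all ⊤)
  B1:   IN=(all ⊤)   OUT=(all ⊤)
  B2:   IN=(all ⊤)   OUT={c:+, d:+; rest ⊤}
  B3:   IN={c:+, d:+; rest ⊤}   OUT={c:+, d:+; rest ⊤}
  B4:   IN={c:+, d:+; rest ⊤}   OUT={a:+, c:+, d:+; rest ⊤}
  B5:   IN={a:+, c:+, d:+; rest ⊤}   OUT={a:+, c:+, d:+, e:+; rest ⊤}
  B6:   IN={c:+, d:+; rest ⊤}   OUT={c:+, d:+, f:+; rest ⊤}

Merge at B6: IN[B6] = OUT[B3] ⊔ OUT[B5] = {a: ⊤, b: ⊤, c: +, d: +, e: ⊤, f: ⊤}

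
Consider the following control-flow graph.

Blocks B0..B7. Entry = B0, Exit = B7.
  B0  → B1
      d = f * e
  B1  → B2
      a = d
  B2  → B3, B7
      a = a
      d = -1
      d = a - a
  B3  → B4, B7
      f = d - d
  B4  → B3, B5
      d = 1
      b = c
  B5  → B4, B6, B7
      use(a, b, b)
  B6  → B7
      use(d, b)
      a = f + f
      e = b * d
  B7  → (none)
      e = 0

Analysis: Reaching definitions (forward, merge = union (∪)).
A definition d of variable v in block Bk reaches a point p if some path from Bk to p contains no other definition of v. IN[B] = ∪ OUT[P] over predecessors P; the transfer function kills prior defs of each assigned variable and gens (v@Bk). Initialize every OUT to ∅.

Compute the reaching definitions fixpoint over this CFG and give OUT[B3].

Answer: {a@B2, b@B4, d@B2, d@B4, f@B3}

Trace:
Converged values:
  B0:  IN={}  OUT={d@B0}
  B1:  IN={d@B0}  OUT={a@B1, d@B0}
  B2:  IN={a@B1, d@B0}  OUT={a@B2, d@B2}
  B3:  IN={a@B2, b@B4, d@B2, d@B4, f@B3}  OUT={a@B2, b@B4, d@B2, d@B4, f@B3}
  B4:  IN={a@B2, b@B4, d@B2, d@B4, f@B3}  OUT={a@B2, b@B4, d@B4, f@B3}
  B5:  IN={a@B2, b@B4, d@B4, f@B3}  OUT={a@B2, b@B4, d@B4, f@B3}
  B6:  IN={a@B2, b@B4, d@B4, f@B3}  OUT={a@B6, b@B4, d@B4, e@B6, f@B3}
  B7:  IN={a@B2, a@B6, b@B4, d@B2, d@B4, e@B6, f@B3}  OUT={a@B2, a@B6, b@B4, d@B2, d@B4, e@B7, f@B3}

Merge at B3: IN[B3] = OUT[B2] ⊔ OUT[B4] = {a@B2, b@B4, d@B2, d@B4, f@B3}
Applying B3's transfer function to that IN value gives OUT[B3] (row B3 above).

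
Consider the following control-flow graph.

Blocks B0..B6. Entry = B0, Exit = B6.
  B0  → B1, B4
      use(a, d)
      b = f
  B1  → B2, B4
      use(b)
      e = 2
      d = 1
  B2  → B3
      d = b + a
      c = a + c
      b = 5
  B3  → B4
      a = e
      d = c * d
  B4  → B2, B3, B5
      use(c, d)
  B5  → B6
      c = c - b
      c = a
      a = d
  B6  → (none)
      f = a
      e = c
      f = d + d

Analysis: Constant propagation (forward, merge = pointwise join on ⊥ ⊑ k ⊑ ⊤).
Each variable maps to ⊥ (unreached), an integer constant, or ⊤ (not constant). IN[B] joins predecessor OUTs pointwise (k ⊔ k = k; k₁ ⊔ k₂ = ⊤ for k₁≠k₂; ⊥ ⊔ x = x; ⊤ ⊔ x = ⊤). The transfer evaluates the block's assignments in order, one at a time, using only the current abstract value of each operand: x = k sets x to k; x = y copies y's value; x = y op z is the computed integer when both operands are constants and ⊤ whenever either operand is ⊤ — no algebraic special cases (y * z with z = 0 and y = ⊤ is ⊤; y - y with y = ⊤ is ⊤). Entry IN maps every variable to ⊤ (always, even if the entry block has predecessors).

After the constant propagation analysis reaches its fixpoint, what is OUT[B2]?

Converged values:
  B0: | IN=(all ⊤) | OUT=(all ⊤)
  B1: | IN=(all ⊤) | OUT={d:1, e:2; rest ⊤}
  B2: | IN=(all ⊤) | OUT={b:5; rest ⊤}
  B3: | IN=(all ⊤) | OUT=(all ⊤)
  B4: | IN=(all ⊤) | OUT=(all ⊤)
  B5: | IN=(all ⊤) | OUT=(all ⊤)
  B6: | IN=(all ⊤) | OUT=(all ⊤)

Merge at B2: IN[B2] = OUT[B1] ⊔ OUT[B4] = {a: ⊤, b: ⊤, c: ⊤, d: ⊤, e: ⊤, f: ⊤}
Applying B2's transfer function to that IN value gives OUT[B2] (row B2 above).

Answer: {a: ⊤, b: 5, c: ⊤, d: ⊤, e: ⊤, f: ⊤}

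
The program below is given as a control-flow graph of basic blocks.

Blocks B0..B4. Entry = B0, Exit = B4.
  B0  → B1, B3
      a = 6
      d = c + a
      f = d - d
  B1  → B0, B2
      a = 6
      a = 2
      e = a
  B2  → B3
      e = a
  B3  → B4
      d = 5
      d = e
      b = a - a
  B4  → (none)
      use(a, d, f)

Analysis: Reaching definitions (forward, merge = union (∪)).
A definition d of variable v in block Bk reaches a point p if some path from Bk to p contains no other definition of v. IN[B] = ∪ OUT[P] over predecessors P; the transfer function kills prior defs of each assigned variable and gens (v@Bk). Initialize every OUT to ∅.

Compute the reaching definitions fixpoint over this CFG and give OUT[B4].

Converged values:
  B0:   IN={a@B1, d@B0, e@B1, f@B0}   OUT={a@B0, d@B0, e@B1, f@B0}
  B1:   IN={a@B0, d@B0, e@B1, f@B0}   OUT={a@B1, d@B0, e@B1, f@B0}
  B2:   IN={a@B1, d@B0, e@B1, f@B0}   OUT={a@B1, d@B0, e@B2, f@B0}
  B3:   IN={a@B0, a@B1, d@B0, e@B1, e@B2, f@B0}   OUT={a@B0, a@B1, b@B3, d@B3, e@B1, e@B2, f@B0}
  B4:   IN={a@B0, a@B1, b@B3, d@B3, e@B1, e@B2, f@B0}   OUT={a@B0, a@B1, b@B3, d@B3, e@B1, e@B2, f@B0}

Merge at B4: IN[B4] = OUT[B3] = {a@B0, a@B1, b@B3, d@B3, e@B1, e@B2, f@B0}
Applying B4's transfer function to that IN value gives OUT[B4] (row B4 above).

Answer: {a@B0, a@B1, b@B3, d@B3, e@B1, e@B2, f@B0}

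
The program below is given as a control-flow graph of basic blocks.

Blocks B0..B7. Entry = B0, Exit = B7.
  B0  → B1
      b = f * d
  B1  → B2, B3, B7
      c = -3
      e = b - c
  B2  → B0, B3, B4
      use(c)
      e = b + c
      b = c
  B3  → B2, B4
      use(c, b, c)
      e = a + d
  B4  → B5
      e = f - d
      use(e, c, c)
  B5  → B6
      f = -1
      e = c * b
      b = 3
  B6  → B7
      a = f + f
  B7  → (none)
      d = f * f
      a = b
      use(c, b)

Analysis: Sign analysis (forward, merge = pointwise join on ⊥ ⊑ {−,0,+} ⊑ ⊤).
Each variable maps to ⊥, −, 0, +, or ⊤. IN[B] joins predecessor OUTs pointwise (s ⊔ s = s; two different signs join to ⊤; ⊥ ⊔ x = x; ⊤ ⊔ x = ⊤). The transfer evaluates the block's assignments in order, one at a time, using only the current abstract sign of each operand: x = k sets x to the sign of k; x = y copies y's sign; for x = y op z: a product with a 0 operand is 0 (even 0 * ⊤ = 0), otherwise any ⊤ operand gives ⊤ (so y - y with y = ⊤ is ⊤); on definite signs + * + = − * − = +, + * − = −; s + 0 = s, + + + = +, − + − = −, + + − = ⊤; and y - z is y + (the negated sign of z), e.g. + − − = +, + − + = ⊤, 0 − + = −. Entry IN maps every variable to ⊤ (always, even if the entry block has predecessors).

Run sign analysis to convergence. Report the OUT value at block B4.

Answer: {a: ⊤, b: ⊤, c: -, d: ⊤, e: ⊤, f: ⊤}

Trace:
Per-block solution:
  B0:  IN=(all ⊤)  OUT=(all ⊤)
  B1:  IN=(all ⊤)  OUT={c:-; rest ⊤}
  B2:  IN={c:-; rest ⊤}  OUT={b:-, c:-; rest ⊤}
  B3:  IN={c:-; rest ⊤}  OUT={c:-; rest ⊤}
  B4:  IN={c:-; rest ⊤}  OUT={c:-; rest ⊤}
  B5:  IN={c:-; rest ⊤}  OUT={b:+, c:-, f:-; rest ⊤}
  B6:  IN={b:+, c:-, f:-; rest ⊤}  OUT={a:-, b:+, c:-, f:-; rest ⊤}
  B7:  IN={c:-; rest ⊤}  OUT={c:-; rest ⊤}

Merge at B4: IN[B4] = OUT[B2] ⊔ OUT[B3] = {a: ⊤, b: ⊤, c: -, d: ⊤, e: ⊤, f: ⊤}
Applying B4's transfer function to that IN value gives OUT[B4] (row B4 above).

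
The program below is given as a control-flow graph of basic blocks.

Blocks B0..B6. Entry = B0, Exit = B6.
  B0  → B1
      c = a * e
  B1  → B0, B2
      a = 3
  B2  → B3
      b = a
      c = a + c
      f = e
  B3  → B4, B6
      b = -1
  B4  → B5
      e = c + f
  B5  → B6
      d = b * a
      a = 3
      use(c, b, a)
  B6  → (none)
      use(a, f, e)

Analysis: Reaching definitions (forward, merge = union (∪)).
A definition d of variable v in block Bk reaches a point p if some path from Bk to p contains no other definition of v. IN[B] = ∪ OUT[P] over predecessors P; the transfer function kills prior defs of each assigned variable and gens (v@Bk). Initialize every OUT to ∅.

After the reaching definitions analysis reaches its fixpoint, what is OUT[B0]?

Answer: {a@B1, c@B0}

Working:
Per-block solution:
  B0: | IN={a@B1, c@B0} | OUT={a@B1, c@B0}
  B1: | IN={a@B1, c@B0} | OUT={a@B1, c@B0}
  B2: | IN={a@B1, c@B0} | OUT={a@B1, b@B2, c@B2, f@B2}
  B3: | IN={a@B1, b@B2, c@B2, f@B2} | OUT={a@B1, b@B3, c@B2, f@B2}
  B4: | IN={a@B1, b@B3, c@B2, f@B2} | OUT={a@B1, b@B3, c@B2, e@B4, f@B2}
  B5: | IN={a@B1, b@B3, c@B2, e@B4, f@B2} | OUT={a@B5, b@B3, c@B2, d@B5, e@B4, f@B2}
  B6: | IN={a@B1, a@B5, b@B3, c@B2, d@B5, e@B4, f@B2} | OUT={a@B1, a@B5, b@B3, c@B2, d@B5, e@B4, f@B2}

Merge at B0 (entry node, so the boundary value {} is joined with the incoming edge(s)): IN[B0] = {} ⊔ OUT[B1] = {a@B1, c@B0}
Applying B0's transfer function to that IN value gives OUT[B0] (row B0 above).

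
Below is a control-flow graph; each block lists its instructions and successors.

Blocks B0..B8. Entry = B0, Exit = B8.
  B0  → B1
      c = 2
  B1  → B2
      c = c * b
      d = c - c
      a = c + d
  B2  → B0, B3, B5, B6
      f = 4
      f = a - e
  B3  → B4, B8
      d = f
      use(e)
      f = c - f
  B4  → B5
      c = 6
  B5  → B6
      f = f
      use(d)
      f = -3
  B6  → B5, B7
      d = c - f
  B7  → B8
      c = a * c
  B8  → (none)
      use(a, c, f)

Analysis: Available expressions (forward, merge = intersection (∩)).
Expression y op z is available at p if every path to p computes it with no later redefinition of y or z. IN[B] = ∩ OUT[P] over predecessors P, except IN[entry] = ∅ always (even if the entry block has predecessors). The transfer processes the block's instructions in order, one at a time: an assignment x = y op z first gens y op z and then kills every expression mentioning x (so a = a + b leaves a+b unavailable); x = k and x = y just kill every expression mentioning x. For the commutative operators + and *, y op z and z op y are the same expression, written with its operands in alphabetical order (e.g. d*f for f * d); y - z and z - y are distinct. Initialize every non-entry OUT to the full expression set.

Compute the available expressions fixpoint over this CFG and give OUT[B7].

Converged values:
  B0:   IN={}   OUT={}
  B1:   IN={}   OUT={c+d, c-c}
  B2:   IN={c+d, c-c}   OUT={a-e, c+d, c-c}
  B3:   IN={a-e, c+d, c-c}   OUT={a-e, c-c}
  B4:   IN={a-e, c-c}   OUT={a-e}
  B5:   IN={a-e}   OUT={a-e}
  B6:   IN={a-e}   OUT={a-e, c-f}
  B7:   IN={a-e, c-f}   OUT={a-e}
  B8:   IN={a-e}   OUT={a-e}

Merge at B7: IN[B7] = OUT[B6] = {a-e, c-f}
Applying B7's transfer function to that IN value gives OUT[B7] (row B7 above).

Answer: {a-e}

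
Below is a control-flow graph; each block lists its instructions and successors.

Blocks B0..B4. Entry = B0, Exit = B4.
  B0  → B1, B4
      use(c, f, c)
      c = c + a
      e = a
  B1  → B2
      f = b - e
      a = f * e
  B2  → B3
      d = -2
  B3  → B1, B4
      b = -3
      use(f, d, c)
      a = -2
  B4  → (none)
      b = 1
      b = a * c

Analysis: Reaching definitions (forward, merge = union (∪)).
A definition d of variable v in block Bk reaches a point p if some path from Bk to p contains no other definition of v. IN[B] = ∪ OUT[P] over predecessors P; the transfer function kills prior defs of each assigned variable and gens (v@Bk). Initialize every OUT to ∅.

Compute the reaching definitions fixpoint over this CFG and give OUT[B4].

Converged values:
  B0:   IN={}   OUT={c@B0, e@B0}
  B1:   IN={a@B3, b@B3, c@B0, d@B2, e@B0, f@B1}   OUT={a@B1, b@B3, c@B0, d@B2, e@B0, f@B1}
  B2:   IN={a@B1, b@B3, c@B0, d@B2, e@B0, f@B1}   OUT={a@B1, b@B3, c@B0, d@B2, e@B0, f@B1}
  B3:   IN={a@B1, b@B3, c@B0, d@B2, e@B0, f@B1}   OUT={a@B3, b@B3, c@B0, d@B2, e@B0, f@B1}
  B4:   IN={a@B3, b@B3, c@B0, d@B2, e@B0, f@B1}   OUT={a@B3, b@B4, c@B0, d@B2, e@B0, f@B1}

Merge at B4: IN[B4] = OUT[B0] ⊔ OUT[B3] = {a@B3, b@B3, c@B0, d@B2, e@B0, f@B1}
Applying B4's transfer function to that IN value gives OUT[B4] (row B4 above).

Answer: {a@B3, b@B4, c@B0, d@B2, e@B0, f@B1}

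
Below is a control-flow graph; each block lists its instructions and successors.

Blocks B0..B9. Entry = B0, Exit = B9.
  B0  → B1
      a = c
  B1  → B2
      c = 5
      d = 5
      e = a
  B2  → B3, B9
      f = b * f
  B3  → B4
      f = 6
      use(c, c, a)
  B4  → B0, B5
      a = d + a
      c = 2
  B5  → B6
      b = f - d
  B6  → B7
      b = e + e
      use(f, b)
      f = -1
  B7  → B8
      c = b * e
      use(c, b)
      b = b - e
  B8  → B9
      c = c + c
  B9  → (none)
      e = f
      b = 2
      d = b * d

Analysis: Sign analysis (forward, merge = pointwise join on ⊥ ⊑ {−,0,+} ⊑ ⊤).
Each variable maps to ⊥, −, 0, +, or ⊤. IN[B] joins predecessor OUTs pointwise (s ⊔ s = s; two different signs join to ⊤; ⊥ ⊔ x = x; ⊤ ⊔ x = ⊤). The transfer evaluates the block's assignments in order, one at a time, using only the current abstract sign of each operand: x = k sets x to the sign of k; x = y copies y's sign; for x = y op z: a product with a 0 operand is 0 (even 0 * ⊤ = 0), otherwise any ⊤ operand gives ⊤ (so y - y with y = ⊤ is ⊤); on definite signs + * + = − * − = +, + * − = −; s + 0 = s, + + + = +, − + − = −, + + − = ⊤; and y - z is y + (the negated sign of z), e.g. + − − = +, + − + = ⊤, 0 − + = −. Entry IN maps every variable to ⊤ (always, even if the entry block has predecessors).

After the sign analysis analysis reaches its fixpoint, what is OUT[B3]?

Per-block solution:
  B0:   IN=(all ⊤)   OUT=(all ⊤)
  B1:   IN=(all ⊤)   OUT={c:+, d:+; rest ⊤}
  B2:   IN={c:+, d:+; rest ⊤}   OUT={c:+, d:+; rest ⊤}
  B3:   IN={c:+, d:+; rest ⊤}   OUT={c:+, d:+, f:+; rest ⊤}
  B4:   IN={c:+, d:+, f:+; rest ⊤}   OUT={c:+, d:+, f:+; rest ⊤}
  B5:   IN={c:+, d:+, f:+; rest ⊤}   OUT={c:+, d:+, f:+; rest ⊤}
  B6:   IN={c:+, d:+, f:+; rest ⊤}   OUT={c:+, d:+, f:-; rest ⊤}
  B7:   IN={c:+, d:+, f:-; rest ⊤}   OUT={d:+, f:-; rest ⊤}
  B8:   IN={d:+, f:-; rest ⊤}   OUT={d:+, f:-; rest ⊤}
  B9:   IN={d:+; rest ⊤}   OUT={b:+, d:+; rest ⊤}

Merge at B3: IN[B3] = OUT[B2] = {a: ⊤, b: ⊤, c: +, d: +, e: ⊤, f: ⊤}
Applying B3's transfer function to that IN value gives OUT[B3] (row B3 above).

Answer: {a: ⊤, b: ⊤, c: +, d: +, e: ⊤, f: +}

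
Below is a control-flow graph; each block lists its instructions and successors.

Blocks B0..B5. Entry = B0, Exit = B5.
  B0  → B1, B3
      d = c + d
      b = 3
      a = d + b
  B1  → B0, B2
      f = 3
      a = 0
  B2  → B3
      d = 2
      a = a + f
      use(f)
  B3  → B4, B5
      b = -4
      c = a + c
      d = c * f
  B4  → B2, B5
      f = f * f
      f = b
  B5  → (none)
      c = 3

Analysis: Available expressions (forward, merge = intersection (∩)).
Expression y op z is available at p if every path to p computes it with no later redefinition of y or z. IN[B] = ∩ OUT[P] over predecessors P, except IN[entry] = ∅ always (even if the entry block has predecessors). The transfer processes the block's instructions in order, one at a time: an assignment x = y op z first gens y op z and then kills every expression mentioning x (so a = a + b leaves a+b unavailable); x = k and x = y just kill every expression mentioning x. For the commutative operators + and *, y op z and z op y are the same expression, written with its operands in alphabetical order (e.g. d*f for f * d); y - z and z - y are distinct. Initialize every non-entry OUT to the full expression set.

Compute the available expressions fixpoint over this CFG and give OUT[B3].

Answer: {c*f}

Working:
Fixpoint table:
  B0:   IN={}   OUT={b+d}
  B1:   IN={b+d}   OUT={b+d}
  B2:   IN={}   OUT={}
  B3:   IN={}   OUT={c*f}
  B4:   IN={c*f}   OUT={}
  B5:   IN={}   OUT={}

Merge at B3: IN[B3] = OUT[B0] ∩ OUT[B2] = {}
Applying B3's transfer function to that IN value gives OUT[B3] (row B3 above).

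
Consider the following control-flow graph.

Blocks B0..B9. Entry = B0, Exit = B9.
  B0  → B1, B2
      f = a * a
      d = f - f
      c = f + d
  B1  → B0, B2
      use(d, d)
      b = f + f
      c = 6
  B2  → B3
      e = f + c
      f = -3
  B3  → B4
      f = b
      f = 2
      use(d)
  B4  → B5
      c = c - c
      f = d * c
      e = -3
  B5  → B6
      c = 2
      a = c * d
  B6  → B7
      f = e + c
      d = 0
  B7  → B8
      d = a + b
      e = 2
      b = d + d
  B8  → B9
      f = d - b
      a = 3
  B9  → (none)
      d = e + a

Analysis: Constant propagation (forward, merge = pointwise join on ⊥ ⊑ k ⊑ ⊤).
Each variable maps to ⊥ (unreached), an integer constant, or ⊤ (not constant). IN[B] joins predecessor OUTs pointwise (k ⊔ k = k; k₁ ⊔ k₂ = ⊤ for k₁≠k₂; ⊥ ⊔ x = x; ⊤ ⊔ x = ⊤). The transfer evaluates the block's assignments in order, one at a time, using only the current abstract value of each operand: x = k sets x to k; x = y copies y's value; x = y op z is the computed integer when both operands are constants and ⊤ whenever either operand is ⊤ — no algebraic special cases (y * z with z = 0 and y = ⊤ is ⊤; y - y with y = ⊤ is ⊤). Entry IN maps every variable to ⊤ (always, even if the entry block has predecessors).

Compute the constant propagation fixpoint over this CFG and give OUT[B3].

Converged values:
  B0:  IN=(all ⊤)  OUT=(all ⊤)
  B1:  IN=(all ⊤)  OUT={c:6; rest ⊤}
  B2:  IN=(all ⊤)  OUT={f:-3; rest ⊤}
  B3:  IN={f:-3; rest ⊤}  OUT={f:2; rest ⊤}
  B4:  IN={f:2; rest ⊤}  OUT={e:-3; rest ⊤}
  B5:  IN={e:-3; rest ⊤}  OUT={c:2, e:-3; rest ⊤}
  B6:  IN={c:2, e:-3; rest ⊤}  OUT={c:2, d:0, e:-3, f:-1; rest ⊤}
  B7:  IN={c:2, d:0, e:-3, f:-1; rest ⊤}  OUT={c:2, e:2, f:-1; rest ⊤}
  B8:  IN={c:2, e:2, f:-1; rest ⊤}  OUT={a:3, c:2, e:2; rest ⊤}
  B9:  IN={a:3, c:2, e:2; rest ⊤}  OUT={a:3, c:2, d:5, e:2; rest ⊤}

Merge at B3: IN[B3] = OUT[B2] = {a: ⊤, b: ⊤, c: ⊤, d: ⊤, e: ⊤, f: -3}
Applying B3's transfer function to that IN value gives OUT[B3] (row B3 above).

Answer: {a: ⊤, b: ⊤, c: ⊤, d: ⊤, e: ⊤, f: 2}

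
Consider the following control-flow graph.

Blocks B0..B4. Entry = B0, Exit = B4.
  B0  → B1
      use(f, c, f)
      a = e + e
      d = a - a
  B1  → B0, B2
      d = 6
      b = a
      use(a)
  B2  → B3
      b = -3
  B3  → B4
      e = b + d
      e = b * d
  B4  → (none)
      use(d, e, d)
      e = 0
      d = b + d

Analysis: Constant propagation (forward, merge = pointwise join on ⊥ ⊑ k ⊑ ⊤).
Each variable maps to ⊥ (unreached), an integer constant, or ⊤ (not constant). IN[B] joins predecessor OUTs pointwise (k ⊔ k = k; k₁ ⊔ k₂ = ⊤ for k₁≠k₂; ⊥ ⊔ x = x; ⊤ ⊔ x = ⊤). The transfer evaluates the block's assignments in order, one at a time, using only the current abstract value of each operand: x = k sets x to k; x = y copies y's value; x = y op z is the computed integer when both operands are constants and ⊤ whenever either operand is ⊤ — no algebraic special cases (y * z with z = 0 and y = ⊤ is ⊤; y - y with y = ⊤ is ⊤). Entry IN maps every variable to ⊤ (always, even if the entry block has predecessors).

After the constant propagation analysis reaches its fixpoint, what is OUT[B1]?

Fixpoint table:
  B0:  IN=(all ⊤)  OUT=(all ⊤)
  B1:  IN=(all ⊤)  OUT={d:6; rest ⊤}
  B2:  IN={d:6; rest ⊤}  OUT={b:-3, d:6; rest ⊤}
  B3:  IN={b:-3, d:6; rest ⊤}  OUT={b:-3, d:6, e:-18; rest ⊤}
  B4:  IN={b:-3, d:6, e:-18; rest ⊤}  OUT={b:-3, d:3, e:0; rest ⊤}

Merge at B1: IN[B1] = OUT[B0] = {a: ⊤, b: ⊤, c: ⊤, d: ⊤, e: ⊤, f: ⊤}
Applying B1's transfer function to that IN value gives OUT[B1] (row B1 above).

Answer: {a: ⊤, b: ⊤, c: ⊤, d: 6, e: ⊤, f: ⊤}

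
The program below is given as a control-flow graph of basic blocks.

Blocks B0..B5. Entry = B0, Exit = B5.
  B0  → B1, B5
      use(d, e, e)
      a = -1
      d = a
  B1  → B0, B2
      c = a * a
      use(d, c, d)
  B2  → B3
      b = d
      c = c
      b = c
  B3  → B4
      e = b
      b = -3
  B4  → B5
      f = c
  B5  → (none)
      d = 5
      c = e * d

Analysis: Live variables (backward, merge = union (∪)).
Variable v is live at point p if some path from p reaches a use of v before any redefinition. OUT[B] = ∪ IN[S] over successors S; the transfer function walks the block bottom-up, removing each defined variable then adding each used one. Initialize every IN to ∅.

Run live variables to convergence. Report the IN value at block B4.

Answer: {c, e}

Derivation:
Fixpoint table:
  B0: | IN={d, e} | OUT={a, d, e}
  B1: | IN={a, d, e} | OUT={c, d, e}
  B2: | IN={c, d} | OUT={b, c}
  B3: | IN={b, c} | OUT={c, e}
  B4: | IN={c, e} | OUT={e}
  B5: | IN={e} | OUT={}

Merge at B4: OUT[B4] = IN[B5] = {e}
Applying B4's transfer function to that OUT value gives IN[B4] (row B4 above).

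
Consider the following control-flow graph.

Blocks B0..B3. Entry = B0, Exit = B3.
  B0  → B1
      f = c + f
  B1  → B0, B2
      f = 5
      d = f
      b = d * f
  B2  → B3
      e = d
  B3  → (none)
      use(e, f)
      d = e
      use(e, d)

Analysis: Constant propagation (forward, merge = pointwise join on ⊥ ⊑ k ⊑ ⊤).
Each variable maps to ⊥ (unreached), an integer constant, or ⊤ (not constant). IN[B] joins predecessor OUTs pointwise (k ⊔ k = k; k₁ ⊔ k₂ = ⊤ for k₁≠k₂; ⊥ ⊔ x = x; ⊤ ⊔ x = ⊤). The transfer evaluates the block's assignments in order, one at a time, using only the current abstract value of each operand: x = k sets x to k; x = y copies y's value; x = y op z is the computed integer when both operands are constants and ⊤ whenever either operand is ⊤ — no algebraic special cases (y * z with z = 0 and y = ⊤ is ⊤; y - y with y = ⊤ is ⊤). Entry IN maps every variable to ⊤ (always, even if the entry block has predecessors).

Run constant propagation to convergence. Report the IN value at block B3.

Per-block solution:
  B0:  IN=(all ⊤)  OUT=(all ⊤)
  B1:  IN=(all ⊤)  OUT={b:25, d:5, f:5; rest ⊤}
  B2:  IN={b:25, d:5, f:5; rest ⊤}  OUT={b:25, d:5, e:5, f:5; rest ⊤}
  B3:  IN={b:25, d:5, e:5, f:5; rest ⊤}  OUT={b:25, d:5, e:5, f:5; rest ⊤}

Merge at B3: IN[B3] = OUT[B2] = {a: ⊤, b: 25, c: ⊤, d: 5, e: 5, f: 5}

Answer: {a: ⊤, b: 25, c: ⊤, d: 5, e: 5, f: 5}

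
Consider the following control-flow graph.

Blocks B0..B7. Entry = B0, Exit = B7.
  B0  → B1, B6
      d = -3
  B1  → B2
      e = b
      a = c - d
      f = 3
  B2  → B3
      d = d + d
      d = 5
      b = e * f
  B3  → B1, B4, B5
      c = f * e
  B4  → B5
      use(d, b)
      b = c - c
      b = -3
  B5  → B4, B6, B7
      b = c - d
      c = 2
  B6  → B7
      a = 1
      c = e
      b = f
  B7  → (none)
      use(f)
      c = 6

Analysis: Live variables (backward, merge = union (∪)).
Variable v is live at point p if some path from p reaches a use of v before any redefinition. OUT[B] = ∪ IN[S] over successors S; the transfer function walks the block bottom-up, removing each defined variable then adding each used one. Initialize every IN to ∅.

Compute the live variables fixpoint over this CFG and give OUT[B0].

Converged values:
  B0: | IN={b, c, e, f} | OUT={b, c, d, e, f}
  B1: | IN={b, c, d} | OUT={d, e, f}
  B2: | IN={d, e, f} | OUT={b, d, e, f}
  B3: | IN={b, d, e, f} | OUT={b, c, d, e, f}
  B4: | IN={b, c, d, e, f} | OUT={c, d, e, f}
  B5: | IN={c, d, e, f} | OUT={b, c, d, e, f}
  B6: | IN={e, f} | OUT={f}
  B7: | IN={f} | OUT={}

Merge at B0: OUT[B0] = IN[B1] ⊔ IN[B6] = {b, c, d, e, f}

Answer: {b, c, d, e, f}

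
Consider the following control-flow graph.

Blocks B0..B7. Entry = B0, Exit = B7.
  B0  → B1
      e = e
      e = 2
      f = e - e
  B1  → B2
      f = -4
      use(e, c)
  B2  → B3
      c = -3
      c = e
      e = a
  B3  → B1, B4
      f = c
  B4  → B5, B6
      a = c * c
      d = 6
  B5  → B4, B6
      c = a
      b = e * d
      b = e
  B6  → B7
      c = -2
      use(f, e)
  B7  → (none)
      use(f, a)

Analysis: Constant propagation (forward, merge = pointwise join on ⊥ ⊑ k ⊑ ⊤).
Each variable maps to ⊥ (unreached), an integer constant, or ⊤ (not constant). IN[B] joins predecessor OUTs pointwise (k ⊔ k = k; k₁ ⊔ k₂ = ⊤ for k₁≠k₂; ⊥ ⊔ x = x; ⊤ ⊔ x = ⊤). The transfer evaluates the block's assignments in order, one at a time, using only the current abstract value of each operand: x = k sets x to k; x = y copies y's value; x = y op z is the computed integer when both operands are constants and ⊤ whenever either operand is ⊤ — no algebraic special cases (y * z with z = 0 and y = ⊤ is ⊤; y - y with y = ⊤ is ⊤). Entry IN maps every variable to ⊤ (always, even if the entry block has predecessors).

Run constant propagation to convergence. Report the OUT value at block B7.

Answer: {a: ⊤, b: ⊤, c: -2, d: 6, e: ⊤, f: ⊤}

Trace:
Per-block solution:
  B0:  IN=(all ⊤)  OUT={e:2, f:0; rest ⊤}
  B1:  IN=(all ⊤)  OUT={f:-4; rest ⊤}
  B2:  IN={f:-4; rest ⊤}  OUT={f:-4; rest ⊤}
  B3:  IN={f:-4; rest ⊤}  OUT=(all ⊤)
  B4:  IN=(all ⊤)  OUT={d:6; rest ⊤}
  B5:  IN={d:6; rest ⊤}  OUT={d:6; rest ⊤}
  B6:  IN={d:6; rest ⊤}  OUT={c:-2, d:6; rest ⊤}
  B7:  IN={c:-2, d:6; rest ⊤}  OUT={c:-2, d:6; rest ⊤}

Merge at B7: IN[B7] = OUT[B6] = {a: ⊤, b: ⊤, c: -2, d: 6, e: ⊤, f: ⊤}
Applying B7's transfer function to that IN value gives OUT[B7] (row B7 above).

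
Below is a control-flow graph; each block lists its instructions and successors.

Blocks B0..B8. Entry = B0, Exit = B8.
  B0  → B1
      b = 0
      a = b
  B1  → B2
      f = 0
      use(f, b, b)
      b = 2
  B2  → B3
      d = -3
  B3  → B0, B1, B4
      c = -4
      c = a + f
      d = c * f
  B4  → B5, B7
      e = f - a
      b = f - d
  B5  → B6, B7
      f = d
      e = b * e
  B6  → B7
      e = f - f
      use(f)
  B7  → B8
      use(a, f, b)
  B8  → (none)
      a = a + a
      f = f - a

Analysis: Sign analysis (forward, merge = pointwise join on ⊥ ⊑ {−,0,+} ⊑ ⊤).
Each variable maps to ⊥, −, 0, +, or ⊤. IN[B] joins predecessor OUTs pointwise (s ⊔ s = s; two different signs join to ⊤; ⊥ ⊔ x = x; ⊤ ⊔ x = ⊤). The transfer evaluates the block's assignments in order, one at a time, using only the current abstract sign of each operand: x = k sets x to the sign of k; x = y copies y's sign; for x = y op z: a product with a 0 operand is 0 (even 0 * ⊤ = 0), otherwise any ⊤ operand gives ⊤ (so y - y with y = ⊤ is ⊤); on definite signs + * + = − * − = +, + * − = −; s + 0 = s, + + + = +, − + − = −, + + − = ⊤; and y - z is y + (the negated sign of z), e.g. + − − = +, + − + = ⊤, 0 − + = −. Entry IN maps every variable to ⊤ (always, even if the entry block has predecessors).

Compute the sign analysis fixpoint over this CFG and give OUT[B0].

Answer: {a: 0, b: 0, c: ⊤, d: ⊤, e: ⊤, f: ⊤}

Derivation:
Fixpoint table:
  B0: | IN=(all ⊤) | OUT={a:0, b:0; rest ⊤}
  B1: | IN={a:0; rest ⊤} | OUT={a:0, b:+, f:0; rest ⊤}
  B2: | IN={a:0, b:+, f:0; rest ⊤} | OUT={a:0, b:+, d:-, f:0; rest ⊤}
  B3: | IN={a:0, b:+, d:-, f:0; rest ⊤} | OUT={a:0, b:+, c:0, d:0, f:0; rest ⊤}
  B4: | IN={a:0, b:+, c:0, d:0, f:0; rest ⊤} | OUT={a:0, b:0, c:0, d:0, e:0, f:0; rest ⊤}
  B5: | IN={a:0, b:0, c:0, d:0, e:0, f:0; rest ⊤} | OUT={a:0, b:0, c:0, d:0, e:0, f:0; rest ⊤}
  B6: | IN={a:0, b:0, c:0, d:0, e:0, f:0; rest ⊤} | OUT={a:0, b:0, c:0, d:0, e:0, f:0; rest ⊤}
  B7: | IN={a:0, b:0, c:0, d:0, e:0, f:0; rest ⊤} | OUT={a:0, b:0, c:0, d:0, e:0, f:0; rest ⊤}
  B8: | IN={a:0, b:0, c:0, d:0, e:0, f:0; rest ⊤} | OUT={a:0, b:0, c:0, d:0, e:0, f:0; rest ⊤}

Merge at B0 (entry node, so the boundary value (all ⊤) is joined with the incoming edge(s)): IN[B0] = (all ⊤) ⊔ OUT[B3] = {a: ⊤, b: ⊤, c: ⊤, d: ⊤, e: ⊤, f: ⊤}
Applying B0's transfer function to that IN value gives OUT[B0] (row B0 above).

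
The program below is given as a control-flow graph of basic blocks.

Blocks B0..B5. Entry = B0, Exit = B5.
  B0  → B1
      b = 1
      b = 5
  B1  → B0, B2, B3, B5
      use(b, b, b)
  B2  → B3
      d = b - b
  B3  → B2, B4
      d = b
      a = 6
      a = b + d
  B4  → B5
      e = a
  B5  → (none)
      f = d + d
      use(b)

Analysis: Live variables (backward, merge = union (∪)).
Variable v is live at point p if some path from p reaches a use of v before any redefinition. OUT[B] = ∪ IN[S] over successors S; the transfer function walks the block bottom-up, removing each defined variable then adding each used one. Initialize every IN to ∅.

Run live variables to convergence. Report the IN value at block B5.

Per-block solution:
  B0:   IN={d}   OUT={b, d}
  B1:   IN={b, d}   OUT={b, d}
  B2:   IN={b}   OUT={b}
  B3:   IN={b}   OUT={a, b, d}
  B4:   IN={a, b, d}   OUT={b, d}
  B5:   IN={b, d}   OUT={}

B5 is the boundary node: OUT[B5] = {}
Applying B5's transfer function to that OUT value gives IN[B5] (row B5 above).

Answer: {b, d}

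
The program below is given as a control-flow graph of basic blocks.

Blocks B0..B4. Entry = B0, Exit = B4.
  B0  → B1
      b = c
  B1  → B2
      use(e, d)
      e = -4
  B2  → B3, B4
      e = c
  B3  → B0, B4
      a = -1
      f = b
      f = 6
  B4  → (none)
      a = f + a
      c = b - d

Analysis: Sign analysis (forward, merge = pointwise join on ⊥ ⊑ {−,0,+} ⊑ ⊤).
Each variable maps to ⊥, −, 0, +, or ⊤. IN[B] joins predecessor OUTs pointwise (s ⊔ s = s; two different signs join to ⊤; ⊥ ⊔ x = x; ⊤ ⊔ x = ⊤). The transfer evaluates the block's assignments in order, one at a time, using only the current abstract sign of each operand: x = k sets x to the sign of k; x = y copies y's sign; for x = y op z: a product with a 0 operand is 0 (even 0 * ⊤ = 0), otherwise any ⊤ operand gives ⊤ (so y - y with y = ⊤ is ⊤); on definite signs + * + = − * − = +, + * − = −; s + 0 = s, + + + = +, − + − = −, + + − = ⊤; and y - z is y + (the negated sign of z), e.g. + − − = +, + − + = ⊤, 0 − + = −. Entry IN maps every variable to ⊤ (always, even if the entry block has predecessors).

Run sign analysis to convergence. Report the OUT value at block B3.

Fixpoint table:
  B0:  IN=(all ⊤)  OUT=(all ⊤)
  B1:  IN=(all ⊤)  OUT={e:-; rest ⊤}
  B2:  IN={e:-; rest ⊤}  OUT=(all ⊤)
  B3:  IN=(all ⊤)  OUT={a:-, f:+; rest ⊤}
  B4:  IN=(all ⊤)  OUT=(all ⊤)

Merge at B3: IN[B3] = OUT[B2] = {a: ⊤, b: ⊤, c: ⊤, d: ⊤, e: ⊤, f: ⊤}
Applying B3's transfer function to that IN value gives OUT[B3] (row B3 above).

Answer: {a: -, b: ⊤, c: ⊤, d: ⊤, e: ⊤, f: +}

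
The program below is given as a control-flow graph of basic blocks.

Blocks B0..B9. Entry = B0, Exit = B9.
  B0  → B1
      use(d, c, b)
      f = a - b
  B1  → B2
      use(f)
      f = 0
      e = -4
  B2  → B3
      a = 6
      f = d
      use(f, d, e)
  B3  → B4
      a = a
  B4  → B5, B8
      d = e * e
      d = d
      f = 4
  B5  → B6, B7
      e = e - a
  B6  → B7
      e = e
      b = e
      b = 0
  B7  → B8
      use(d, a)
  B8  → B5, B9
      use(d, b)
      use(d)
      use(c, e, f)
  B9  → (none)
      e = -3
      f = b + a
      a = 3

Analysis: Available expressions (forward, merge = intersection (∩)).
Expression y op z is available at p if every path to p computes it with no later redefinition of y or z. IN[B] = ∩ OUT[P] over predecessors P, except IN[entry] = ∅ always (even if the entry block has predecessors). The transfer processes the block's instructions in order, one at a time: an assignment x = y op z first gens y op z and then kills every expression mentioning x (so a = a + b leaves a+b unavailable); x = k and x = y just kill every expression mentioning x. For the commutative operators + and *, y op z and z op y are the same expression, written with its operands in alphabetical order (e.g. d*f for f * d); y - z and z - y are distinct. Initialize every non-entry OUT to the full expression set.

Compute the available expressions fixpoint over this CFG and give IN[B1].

Converged values:
  B0:   IN={}   OUT={a-b}
  B1:   IN={a-b}   OUT={a-b}
  B2:   IN={a-b}   OUT={}
  B3:   IN={}   OUT={}
  B4:   IN={}   OUT={e*e}
  B5:   IN={}   OUT={}
  B6:   IN={}   OUT={}
  B7:   IN={}   OUT={}
  B8:   IN={}   OUT={}
  B9:   IN={}   OUT={}

Merge at B1: IN[B1] = OUT[B0] = {a-b}

Answer: {a-b}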